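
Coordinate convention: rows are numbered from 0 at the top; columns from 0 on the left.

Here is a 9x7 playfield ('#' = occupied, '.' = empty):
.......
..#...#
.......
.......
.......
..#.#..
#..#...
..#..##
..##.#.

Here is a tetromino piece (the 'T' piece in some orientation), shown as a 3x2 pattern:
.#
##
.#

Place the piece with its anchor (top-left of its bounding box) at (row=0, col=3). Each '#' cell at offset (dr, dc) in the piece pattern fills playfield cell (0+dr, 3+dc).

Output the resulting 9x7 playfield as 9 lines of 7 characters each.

Fill (0+0,3+1) = (0,4)
Fill (0+1,3+0) = (1,3)
Fill (0+1,3+1) = (1,4)
Fill (0+2,3+1) = (2,4)

Answer: ....#..
..###.#
....#..
.......
.......
..#.#..
#..#...
..#..##
..##.#.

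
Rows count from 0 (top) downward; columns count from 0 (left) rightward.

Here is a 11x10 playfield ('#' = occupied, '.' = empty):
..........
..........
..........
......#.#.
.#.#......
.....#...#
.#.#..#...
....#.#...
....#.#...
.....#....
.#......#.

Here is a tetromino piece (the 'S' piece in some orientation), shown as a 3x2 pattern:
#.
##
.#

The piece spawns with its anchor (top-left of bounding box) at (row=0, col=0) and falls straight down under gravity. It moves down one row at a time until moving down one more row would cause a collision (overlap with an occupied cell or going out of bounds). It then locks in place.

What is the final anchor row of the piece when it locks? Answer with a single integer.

Spawn at (row=0, col=0). Try each row:
  row 0: fits
  row 1: fits
  row 2: blocked -> lock at row 1

Answer: 1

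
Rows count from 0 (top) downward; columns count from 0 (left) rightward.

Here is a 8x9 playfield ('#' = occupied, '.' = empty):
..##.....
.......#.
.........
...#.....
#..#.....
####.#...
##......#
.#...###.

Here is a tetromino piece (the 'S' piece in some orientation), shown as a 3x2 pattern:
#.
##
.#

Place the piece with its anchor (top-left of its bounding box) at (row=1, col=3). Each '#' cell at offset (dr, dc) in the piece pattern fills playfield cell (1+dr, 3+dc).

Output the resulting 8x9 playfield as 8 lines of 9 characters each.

Answer: ..##.....
...#...#.
...##....
...##....
#..#.....
####.#...
##......#
.#...###.

Derivation:
Fill (1+0,3+0) = (1,3)
Fill (1+1,3+0) = (2,3)
Fill (1+1,3+1) = (2,4)
Fill (1+2,3+1) = (3,4)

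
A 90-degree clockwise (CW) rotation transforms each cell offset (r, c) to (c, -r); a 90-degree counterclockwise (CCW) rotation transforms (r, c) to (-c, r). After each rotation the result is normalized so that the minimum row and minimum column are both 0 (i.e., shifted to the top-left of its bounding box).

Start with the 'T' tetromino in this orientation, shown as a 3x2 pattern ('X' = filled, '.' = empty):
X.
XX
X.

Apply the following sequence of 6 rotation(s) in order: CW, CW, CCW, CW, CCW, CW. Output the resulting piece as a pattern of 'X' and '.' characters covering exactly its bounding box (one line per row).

Start:
X.
XX
X.
After rotation 1 (CW):
XXX
.X.
After rotation 2 (CW):
.X
XX
.X
After rotation 3 (CCW):
XXX
.X.
After rotation 4 (CW):
.X
XX
.X
After rotation 5 (CCW):
XXX
.X.
After rotation 6 (CW):
.X
XX
.X

Answer: .X
XX
.X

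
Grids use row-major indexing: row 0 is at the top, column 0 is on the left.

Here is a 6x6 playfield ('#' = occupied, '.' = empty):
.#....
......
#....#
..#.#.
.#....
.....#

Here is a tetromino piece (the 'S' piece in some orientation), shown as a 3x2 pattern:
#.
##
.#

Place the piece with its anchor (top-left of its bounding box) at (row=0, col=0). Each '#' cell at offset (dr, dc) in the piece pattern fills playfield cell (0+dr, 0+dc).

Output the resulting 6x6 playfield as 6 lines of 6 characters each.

Answer: ##....
##....
##...#
..#.#.
.#....
.....#

Derivation:
Fill (0+0,0+0) = (0,0)
Fill (0+1,0+0) = (1,0)
Fill (0+1,0+1) = (1,1)
Fill (0+2,0+1) = (2,1)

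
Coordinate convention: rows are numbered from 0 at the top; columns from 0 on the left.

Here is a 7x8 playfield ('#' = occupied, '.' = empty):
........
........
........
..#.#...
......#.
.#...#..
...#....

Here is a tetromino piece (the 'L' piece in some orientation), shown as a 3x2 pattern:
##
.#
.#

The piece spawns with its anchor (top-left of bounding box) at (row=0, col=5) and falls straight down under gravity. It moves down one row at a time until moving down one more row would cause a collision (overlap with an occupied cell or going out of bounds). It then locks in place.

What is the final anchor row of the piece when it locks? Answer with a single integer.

Answer: 1

Derivation:
Spawn at (row=0, col=5). Try each row:
  row 0: fits
  row 1: fits
  row 2: blocked -> lock at row 1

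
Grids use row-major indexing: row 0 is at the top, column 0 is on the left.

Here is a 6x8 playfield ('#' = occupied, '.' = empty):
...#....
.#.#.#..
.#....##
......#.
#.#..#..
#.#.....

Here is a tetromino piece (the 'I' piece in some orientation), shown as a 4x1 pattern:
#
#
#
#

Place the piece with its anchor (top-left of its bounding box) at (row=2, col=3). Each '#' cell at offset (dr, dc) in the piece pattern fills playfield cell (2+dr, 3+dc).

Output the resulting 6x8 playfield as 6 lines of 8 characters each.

Answer: ...#....
.#.#.#..
.#.#..##
...#..#.
#.##.#..
#.##....

Derivation:
Fill (2+0,3+0) = (2,3)
Fill (2+1,3+0) = (3,3)
Fill (2+2,3+0) = (4,3)
Fill (2+3,3+0) = (5,3)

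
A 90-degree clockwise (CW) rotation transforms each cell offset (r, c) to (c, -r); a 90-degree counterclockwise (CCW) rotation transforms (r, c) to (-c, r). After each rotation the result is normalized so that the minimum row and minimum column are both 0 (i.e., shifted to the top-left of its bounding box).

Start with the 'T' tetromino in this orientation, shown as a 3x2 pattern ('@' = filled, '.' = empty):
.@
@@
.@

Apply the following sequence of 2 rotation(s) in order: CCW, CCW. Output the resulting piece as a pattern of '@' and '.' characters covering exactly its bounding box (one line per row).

Answer: @.
@@
@.

Derivation:
Start:
.@
@@
.@
After rotation 1 (CCW):
@@@
.@.
After rotation 2 (CCW):
@.
@@
@.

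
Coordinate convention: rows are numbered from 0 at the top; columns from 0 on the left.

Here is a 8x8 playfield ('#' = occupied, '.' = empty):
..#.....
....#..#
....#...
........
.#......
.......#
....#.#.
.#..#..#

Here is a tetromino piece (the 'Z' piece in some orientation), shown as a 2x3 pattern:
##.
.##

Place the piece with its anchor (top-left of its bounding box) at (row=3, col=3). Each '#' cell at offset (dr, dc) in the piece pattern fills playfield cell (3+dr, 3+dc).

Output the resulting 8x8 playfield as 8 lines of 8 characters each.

Answer: ..#.....
....#..#
....#...
...##...
.#..##..
.......#
....#.#.
.#..#..#

Derivation:
Fill (3+0,3+0) = (3,3)
Fill (3+0,3+1) = (3,4)
Fill (3+1,3+1) = (4,4)
Fill (3+1,3+2) = (4,5)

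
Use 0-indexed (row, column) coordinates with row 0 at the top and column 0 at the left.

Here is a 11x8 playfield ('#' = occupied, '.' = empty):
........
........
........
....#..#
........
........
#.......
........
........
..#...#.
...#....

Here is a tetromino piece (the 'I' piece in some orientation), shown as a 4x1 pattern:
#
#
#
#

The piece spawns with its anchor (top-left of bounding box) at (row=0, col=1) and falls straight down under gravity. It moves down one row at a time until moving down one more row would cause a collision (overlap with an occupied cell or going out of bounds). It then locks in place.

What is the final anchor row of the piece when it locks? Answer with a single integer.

Spawn at (row=0, col=1). Try each row:
  row 0: fits
  row 1: fits
  row 2: fits
  row 3: fits
  row 4: fits
  row 5: fits
  row 6: fits
  row 7: fits
  row 8: blocked -> lock at row 7

Answer: 7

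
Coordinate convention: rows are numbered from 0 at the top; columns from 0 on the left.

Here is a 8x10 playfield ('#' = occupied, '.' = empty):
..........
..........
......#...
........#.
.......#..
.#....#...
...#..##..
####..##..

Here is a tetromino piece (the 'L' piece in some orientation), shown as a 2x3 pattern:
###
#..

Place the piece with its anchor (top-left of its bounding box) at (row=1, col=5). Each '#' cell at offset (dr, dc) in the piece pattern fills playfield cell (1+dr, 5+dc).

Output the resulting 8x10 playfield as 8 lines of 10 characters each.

Answer: ..........
.....###..
.....##...
........#.
.......#..
.#....#...
...#..##..
####..##..

Derivation:
Fill (1+0,5+0) = (1,5)
Fill (1+0,5+1) = (1,6)
Fill (1+0,5+2) = (1,7)
Fill (1+1,5+0) = (2,5)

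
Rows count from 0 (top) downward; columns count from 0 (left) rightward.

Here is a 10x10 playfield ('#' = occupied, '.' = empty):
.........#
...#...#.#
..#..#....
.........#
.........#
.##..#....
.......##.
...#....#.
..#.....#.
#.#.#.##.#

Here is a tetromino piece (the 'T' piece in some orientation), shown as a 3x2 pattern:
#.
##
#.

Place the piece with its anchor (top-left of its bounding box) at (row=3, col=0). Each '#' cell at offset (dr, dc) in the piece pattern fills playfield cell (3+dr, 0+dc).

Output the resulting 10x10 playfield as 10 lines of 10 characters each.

Fill (3+0,0+0) = (3,0)
Fill (3+1,0+0) = (4,0)
Fill (3+1,0+1) = (4,1)
Fill (3+2,0+0) = (5,0)

Answer: .........#
...#...#.#
..#..#....
#........#
##.......#
###..#....
.......##.
...#....#.
..#.....#.
#.#.#.##.#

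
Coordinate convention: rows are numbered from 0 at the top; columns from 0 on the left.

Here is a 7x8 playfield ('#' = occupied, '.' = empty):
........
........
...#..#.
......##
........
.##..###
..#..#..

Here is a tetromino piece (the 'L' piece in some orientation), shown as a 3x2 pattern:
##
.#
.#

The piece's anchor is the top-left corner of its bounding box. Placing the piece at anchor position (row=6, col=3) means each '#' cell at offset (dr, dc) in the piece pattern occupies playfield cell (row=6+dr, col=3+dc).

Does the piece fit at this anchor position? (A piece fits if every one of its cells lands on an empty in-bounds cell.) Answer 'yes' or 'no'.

Check each piece cell at anchor (6, 3):
  offset (0,0) -> (6,3): empty -> OK
  offset (0,1) -> (6,4): empty -> OK
  offset (1,1) -> (7,4): out of bounds -> FAIL
  offset (2,1) -> (8,4): out of bounds -> FAIL
All cells valid: no

Answer: no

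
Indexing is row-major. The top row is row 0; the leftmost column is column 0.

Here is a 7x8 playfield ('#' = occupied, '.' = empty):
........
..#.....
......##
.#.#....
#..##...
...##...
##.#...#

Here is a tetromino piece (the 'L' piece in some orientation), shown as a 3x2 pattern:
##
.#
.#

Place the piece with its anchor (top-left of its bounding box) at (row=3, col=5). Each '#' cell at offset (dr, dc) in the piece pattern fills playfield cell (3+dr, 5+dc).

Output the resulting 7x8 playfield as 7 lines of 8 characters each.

Answer: ........
..#.....
......##
.#.#.##.
#..##.#.
...##.#.
##.#...#

Derivation:
Fill (3+0,5+0) = (3,5)
Fill (3+0,5+1) = (3,6)
Fill (3+1,5+1) = (4,6)
Fill (3+2,5+1) = (5,6)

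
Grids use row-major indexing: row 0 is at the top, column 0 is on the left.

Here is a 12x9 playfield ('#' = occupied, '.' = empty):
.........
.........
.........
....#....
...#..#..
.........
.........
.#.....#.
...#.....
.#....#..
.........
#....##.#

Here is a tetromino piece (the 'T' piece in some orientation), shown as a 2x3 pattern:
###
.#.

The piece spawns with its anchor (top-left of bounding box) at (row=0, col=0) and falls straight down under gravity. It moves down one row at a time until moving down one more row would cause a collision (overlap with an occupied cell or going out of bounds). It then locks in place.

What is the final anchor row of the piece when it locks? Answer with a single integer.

Spawn at (row=0, col=0). Try each row:
  row 0: fits
  row 1: fits
  row 2: fits
  row 3: fits
  row 4: fits
  row 5: fits
  row 6: blocked -> lock at row 5

Answer: 5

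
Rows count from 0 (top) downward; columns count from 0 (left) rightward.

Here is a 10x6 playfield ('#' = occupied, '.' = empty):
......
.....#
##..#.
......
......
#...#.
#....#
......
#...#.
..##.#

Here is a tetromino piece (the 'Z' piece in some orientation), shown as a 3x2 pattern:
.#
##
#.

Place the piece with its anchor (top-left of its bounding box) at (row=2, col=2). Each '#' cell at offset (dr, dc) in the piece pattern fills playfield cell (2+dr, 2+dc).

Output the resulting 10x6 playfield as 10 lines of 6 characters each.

Fill (2+0,2+1) = (2,3)
Fill (2+1,2+0) = (3,2)
Fill (2+1,2+1) = (3,3)
Fill (2+2,2+0) = (4,2)

Answer: ......
.....#
##.##.
..##..
..#...
#...#.
#....#
......
#...#.
..##.#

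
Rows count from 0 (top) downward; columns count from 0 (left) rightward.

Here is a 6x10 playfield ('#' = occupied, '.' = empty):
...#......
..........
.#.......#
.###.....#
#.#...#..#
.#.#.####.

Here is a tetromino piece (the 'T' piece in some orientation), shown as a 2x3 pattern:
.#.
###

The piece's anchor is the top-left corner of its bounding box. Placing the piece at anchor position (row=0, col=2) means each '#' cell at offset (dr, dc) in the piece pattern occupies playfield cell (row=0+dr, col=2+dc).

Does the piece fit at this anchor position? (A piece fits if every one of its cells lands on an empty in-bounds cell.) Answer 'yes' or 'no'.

Answer: no

Derivation:
Check each piece cell at anchor (0, 2):
  offset (0,1) -> (0,3): occupied ('#') -> FAIL
  offset (1,0) -> (1,2): empty -> OK
  offset (1,1) -> (1,3): empty -> OK
  offset (1,2) -> (1,4): empty -> OK
All cells valid: no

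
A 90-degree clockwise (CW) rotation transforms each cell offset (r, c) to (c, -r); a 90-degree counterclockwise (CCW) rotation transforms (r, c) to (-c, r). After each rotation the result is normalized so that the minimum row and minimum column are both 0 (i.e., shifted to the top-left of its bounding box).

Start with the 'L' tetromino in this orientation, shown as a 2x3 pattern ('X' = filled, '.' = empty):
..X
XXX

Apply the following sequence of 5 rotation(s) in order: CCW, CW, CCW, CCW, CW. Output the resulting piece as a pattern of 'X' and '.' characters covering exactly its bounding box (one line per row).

Start:
..X
XXX
After rotation 1 (CCW):
XX
.X
.X
After rotation 2 (CW):
..X
XXX
After rotation 3 (CCW):
XX
.X
.X
After rotation 4 (CCW):
XXX
X..
After rotation 5 (CW):
XX
.X
.X

Answer: XX
.X
.X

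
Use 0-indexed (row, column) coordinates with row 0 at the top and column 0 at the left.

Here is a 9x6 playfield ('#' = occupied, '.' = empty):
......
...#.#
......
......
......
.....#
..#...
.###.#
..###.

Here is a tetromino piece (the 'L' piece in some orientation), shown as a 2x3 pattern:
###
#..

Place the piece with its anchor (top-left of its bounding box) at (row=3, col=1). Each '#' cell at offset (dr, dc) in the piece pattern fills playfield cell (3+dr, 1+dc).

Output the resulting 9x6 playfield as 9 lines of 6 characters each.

Answer: ......
...#.#
......
.###..
.#....
.....#
..#...
.###.#
..###.

Derivation:
Fill (3+0,1+0) = (3,1)
Fill (3+0,1+1) = (3,2)
Fill (3+0,1+2) = (3,3)
Fill (3+1,1+0) = (4,1)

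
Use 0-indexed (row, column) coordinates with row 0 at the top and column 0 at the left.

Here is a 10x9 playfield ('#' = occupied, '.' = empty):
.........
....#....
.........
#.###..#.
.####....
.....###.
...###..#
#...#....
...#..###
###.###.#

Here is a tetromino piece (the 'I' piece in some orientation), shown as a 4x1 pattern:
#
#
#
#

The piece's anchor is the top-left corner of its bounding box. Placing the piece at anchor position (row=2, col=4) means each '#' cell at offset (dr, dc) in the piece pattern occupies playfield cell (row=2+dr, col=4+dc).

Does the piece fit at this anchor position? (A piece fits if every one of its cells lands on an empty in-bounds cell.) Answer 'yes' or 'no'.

Check each piece cell at anchor (2, 4):
  offset (0,0) -> (2,4): empty -> OK
  offset (1,0) -> (3,4): occupied ('#') -> FAIL
  offset (2,0) -> (4,4): occupied ('#') -> FAIL
  offset (3,0) -> (5,4): empty -> OK
All cells valid: no

Answer: no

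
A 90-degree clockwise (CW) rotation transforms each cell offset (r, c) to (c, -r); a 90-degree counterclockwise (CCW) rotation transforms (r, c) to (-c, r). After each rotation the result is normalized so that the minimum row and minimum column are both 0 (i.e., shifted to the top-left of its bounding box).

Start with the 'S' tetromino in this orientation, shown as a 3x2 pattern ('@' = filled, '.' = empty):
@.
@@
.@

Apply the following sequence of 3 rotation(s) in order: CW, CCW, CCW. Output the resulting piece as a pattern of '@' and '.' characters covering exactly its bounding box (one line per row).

Start:
@.
@@
.@
After rotation 1 (CW):
.@@
@@.
After rotation 2 (CCW):
@.
@@
.@
After rotation 3 (CCW):
.@@
@@.

Answer: .@@
@@.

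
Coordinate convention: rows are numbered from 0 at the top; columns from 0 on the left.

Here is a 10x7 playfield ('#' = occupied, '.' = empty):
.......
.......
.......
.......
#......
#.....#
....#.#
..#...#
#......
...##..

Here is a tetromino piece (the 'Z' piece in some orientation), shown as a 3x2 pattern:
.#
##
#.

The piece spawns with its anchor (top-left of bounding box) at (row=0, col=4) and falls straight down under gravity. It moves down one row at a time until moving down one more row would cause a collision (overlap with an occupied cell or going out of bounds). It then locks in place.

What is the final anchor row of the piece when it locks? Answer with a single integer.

Spawn at (row=0, col=4). Try each row:
  row 0: fits
  row 1: fits
  row 2: fits
  row 3: fits
  row 4: blocked -> lock at row 3

Answer: 3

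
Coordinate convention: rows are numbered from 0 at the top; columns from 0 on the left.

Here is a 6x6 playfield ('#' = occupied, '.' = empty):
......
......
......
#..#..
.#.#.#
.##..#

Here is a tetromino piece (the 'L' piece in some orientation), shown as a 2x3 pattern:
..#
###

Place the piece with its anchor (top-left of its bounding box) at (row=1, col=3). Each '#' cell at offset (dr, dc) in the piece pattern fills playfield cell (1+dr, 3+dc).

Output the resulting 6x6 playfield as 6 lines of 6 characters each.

Fill (1+0,3+2) = (1,5)
Fill (1+1,3+0) = (2,3)
Fill (1+1,3+1) = (2,4)
Fill (1+1,3+2) = (2,5)

Answer: ......
.....#
...###
#..#..
.#.#.#
.##..#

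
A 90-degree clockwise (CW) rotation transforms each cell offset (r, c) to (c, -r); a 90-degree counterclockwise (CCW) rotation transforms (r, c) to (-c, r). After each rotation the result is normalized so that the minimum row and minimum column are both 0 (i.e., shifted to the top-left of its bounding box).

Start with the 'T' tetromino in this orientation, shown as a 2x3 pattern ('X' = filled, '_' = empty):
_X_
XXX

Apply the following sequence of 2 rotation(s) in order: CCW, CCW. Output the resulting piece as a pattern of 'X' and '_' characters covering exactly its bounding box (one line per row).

Start:
_X_
XXX
After rotation 1 (CCW):
_X
XX
_X
After rotation 2 (CCW):
XXX
_X_

Answer: XXX
_X_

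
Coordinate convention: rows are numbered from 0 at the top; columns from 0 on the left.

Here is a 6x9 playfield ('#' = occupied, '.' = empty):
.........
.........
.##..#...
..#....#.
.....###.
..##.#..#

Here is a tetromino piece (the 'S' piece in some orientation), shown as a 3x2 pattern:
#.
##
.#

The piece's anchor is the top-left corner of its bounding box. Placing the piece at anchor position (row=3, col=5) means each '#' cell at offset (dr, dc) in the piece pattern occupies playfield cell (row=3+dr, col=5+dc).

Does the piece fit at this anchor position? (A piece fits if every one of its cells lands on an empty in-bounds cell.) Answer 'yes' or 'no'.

Check each piece cell at anchor (3, 5):
  offset (0,0) -> (3,5): empty -> OK
  offset (1,0) -> (4,5): occupied ('#') -> FAIL
  offset (1,1) -> (4,6): occupied ('#') -> FAIL
  offset (2,1) -> (5,6): empty -> OK
All cells valid: no

Answer: no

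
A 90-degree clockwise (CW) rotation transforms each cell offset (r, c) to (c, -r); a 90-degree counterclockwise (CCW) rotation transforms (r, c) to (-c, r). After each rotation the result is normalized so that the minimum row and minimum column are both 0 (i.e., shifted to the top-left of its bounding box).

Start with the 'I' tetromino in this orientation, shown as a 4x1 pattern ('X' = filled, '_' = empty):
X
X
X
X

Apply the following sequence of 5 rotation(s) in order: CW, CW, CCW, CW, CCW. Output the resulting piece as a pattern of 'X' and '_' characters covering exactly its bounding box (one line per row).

Start:
X
X
X
X
After rotation 1 (CW):
XXXX
After rotation 2 (CW):
X
X
X
X
After rotation 3 (CCW):
XXXX
After rotation 4 (CW):
X
X
X
X
After rotation 5 (CCW):
XXXX

Answer: XXXX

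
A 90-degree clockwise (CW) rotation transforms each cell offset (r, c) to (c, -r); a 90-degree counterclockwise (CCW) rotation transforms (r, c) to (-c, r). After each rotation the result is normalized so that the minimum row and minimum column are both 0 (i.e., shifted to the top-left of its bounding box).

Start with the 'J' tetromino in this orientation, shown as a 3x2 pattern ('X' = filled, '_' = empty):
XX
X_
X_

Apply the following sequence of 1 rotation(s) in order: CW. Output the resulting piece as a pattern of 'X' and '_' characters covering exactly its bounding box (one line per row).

Start:
XX
X_
X_
After rotation 1 (CW):
XXX
__X

Answer: XXX
__X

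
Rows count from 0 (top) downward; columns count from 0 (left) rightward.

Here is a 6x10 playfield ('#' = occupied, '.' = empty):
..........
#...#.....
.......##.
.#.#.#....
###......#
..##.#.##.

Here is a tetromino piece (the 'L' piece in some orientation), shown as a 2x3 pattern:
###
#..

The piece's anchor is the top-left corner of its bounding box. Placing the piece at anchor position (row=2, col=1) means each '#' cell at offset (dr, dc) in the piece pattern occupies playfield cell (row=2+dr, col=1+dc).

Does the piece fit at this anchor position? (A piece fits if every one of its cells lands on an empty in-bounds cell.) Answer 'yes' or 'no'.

Answer: no

Derivation:
Check each piece cell at anchor (2, 1):
  offset (0,0) -> (2,1): empty -> OK
  offset (0,1) -> (2,2): empty -> OK
  offset (0,2) -> (2,3): empty -> OK
  offset (1,0) -> (3,1): occupied ('#') -> FAIL
All cells valid: no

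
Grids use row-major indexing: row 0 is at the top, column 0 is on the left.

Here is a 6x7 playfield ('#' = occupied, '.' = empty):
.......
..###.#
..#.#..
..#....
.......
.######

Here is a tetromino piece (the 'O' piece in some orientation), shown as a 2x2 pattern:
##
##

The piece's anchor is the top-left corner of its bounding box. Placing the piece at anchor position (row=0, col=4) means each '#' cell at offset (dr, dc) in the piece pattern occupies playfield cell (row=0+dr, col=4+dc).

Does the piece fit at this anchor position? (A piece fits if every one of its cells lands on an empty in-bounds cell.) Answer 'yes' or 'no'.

Answer: no

Derivation:
Check each piece cell at anchor (0, 4):
  offset (0,0) -> (0,4): empty -> OK
  offset (0,1) -> (0,5): empty -> OK
  offset (1,0) -> (1,4): occupied ('#') -> FAIL
  offset (1,1) -> (1,5): empty -> OK
All cells valid: no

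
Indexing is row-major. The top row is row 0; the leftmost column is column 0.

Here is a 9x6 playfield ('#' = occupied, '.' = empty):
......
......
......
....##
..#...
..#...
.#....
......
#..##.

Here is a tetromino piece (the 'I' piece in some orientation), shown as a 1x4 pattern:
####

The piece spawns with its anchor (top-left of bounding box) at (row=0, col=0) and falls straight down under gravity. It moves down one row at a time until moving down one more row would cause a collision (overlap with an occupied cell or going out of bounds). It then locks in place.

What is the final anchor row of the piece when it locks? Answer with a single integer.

Answer: 3

Derivation:
Spawn at (row=0, col=0). Try each row:
  row 0: fits
  row 1: fits
  row 2: fits
  row 3: fits
  row 4: blocked -> lock at row 3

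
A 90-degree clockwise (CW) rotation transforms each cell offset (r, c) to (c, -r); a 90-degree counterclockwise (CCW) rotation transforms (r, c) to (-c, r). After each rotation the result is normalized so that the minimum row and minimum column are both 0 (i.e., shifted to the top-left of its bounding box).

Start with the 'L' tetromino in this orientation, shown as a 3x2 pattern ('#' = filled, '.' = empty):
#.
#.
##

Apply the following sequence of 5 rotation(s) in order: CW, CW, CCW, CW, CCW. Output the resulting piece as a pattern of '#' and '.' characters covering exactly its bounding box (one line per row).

Start:
#.
#.
##
After rotation 1 (CW):
###
#..
After rotation 2 (CW):
##
.#
.#
After rotation 3 (CCW):
###
#..
After rotation 4 (CW):
##
.#
.#
After rotation 5 (CCW):
###
#..

Answer: ###
#..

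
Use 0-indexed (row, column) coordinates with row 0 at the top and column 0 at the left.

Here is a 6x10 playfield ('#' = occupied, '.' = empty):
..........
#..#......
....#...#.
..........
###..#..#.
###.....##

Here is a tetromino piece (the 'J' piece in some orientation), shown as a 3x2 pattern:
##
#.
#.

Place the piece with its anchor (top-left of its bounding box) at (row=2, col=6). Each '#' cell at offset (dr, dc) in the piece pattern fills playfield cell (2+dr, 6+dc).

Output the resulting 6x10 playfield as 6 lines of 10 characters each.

Answer: ..........
#..#......
....#.###.
......#...
###..##.#.
###.....##

Derivation:
Fill (2+0,6+0) = (2,6)
Fill (2+0,6+1) = (2,7)
Fill (2+1,6+0) = (3,6)
Fill (2+2,6+0) = (4,6)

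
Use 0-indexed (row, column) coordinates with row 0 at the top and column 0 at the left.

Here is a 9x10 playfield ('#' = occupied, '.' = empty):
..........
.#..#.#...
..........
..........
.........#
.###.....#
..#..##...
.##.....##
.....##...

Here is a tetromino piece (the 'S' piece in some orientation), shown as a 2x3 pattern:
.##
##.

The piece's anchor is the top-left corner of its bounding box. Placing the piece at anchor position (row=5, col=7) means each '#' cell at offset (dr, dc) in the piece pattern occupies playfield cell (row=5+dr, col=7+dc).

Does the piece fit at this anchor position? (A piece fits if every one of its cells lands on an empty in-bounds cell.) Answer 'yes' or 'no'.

Answer: no

Derivation:
Check each piece cell at anchor (5, 7):
  offset (0,1) -> (5,8): empty -> OK
  offset (0,2) -> (5,9): occupied ('#') -> FAIL
  offset (1,0) -> (6,7): empty -> OK
  offset (1,1) -> (6,8): empty -> OK
All cells valid: no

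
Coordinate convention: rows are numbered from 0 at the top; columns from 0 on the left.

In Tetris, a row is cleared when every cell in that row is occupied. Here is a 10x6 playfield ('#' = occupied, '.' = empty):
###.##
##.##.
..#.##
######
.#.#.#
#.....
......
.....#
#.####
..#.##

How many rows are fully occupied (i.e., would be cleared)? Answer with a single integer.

Check each row:
  row 0: 1 empty cell -> not full
  row 1: 2 empty cells -> not full
  row 2: 3 empty cells -> not full
  row 3: 0 empty cells -> FULL (clear)
  row 4: 3 empty cells -> not full
  row 5: 5 empty cells -> not full
  row 6: 6 empty cells -> not full
  row 7: 5 empty cells -> not full
  row 8: 1 empty cell -> not full
  row 9: 3 empty cells -> not full
Total rows cleared: 1

Answer: 1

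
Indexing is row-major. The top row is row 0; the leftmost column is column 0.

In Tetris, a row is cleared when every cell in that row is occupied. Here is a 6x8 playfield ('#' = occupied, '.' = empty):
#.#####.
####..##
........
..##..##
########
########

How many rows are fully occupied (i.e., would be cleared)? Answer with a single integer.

Answer: 2

Derivation:
Check each row:
  row 0: 2 empty cells -> not full
  row 1: 2 empty cells -> not full
  row 2: 8 empty cells -> not full
  row 3: 4 empty cells -> not full
  row 4: 0 empty cells -> FULL (clear)
  row 5: 0 empty cells -> FULL (clear)
Total rows cleared: 2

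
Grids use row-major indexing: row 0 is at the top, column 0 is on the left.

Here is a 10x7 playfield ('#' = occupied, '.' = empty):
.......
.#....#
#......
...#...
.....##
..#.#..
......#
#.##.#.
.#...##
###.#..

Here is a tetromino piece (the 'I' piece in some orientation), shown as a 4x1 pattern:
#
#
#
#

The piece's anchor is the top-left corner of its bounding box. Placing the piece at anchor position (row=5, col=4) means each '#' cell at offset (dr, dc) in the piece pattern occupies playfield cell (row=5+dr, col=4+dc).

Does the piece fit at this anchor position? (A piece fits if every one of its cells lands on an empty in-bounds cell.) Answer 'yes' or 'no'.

Check each piece cell at anchor (5, 4):
  offset (0,0) -> (5,4): occupied ('#') -> FAIL
  offset (1,0) -> (6,4): empty -> OK
  offset (2,0) -> (7,4): empty -> OK
  offset (3,0) -> (8,4): empty -> OK
All cells valid: no

Answer: no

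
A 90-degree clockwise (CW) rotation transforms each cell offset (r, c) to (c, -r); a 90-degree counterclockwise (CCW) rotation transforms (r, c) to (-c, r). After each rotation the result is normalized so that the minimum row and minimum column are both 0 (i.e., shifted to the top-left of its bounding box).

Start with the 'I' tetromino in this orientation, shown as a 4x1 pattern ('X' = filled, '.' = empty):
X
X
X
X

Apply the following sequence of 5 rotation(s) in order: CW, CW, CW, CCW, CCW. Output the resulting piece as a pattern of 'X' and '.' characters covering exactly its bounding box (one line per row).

Start:
X
X
X
X
After rotation 1 (CW):
XXXX
After rotation 2 (CW):
X
X
X
X
After rotation 3 (CW):
XXXX
After rotation 4 (CCW):
X
X
X
X
After rotation 5 (CCW):
XXXX

Answer: XXXX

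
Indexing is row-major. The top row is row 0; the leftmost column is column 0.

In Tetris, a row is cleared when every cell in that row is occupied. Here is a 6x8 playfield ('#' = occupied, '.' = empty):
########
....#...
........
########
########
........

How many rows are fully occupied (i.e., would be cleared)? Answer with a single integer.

Answer: 3

Derivation:
Check each row:
  row 0: 0 empty cells -> FULL (clear)
  row 1: 7 empty cells -> not full
  row 2: 8 empty cells -> not full
  row 3: 0 empty cells -> FULL (clear)
  row 4: 0 empty cells -> FULL (clear)
  row 5: 8 empty cells -> not full
Total rows cleared: 3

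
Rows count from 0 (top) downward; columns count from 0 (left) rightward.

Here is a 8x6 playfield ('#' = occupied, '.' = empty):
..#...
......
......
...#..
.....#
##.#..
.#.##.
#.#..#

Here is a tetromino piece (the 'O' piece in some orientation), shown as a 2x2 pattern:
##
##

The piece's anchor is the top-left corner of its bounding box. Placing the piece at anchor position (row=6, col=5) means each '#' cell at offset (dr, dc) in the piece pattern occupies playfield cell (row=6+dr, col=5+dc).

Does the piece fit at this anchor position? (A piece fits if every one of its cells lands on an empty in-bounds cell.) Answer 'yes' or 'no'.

Check each piece cell at anchor (6, 5):
  offset (0,0) -> (6,5): empty -> OK
  offset (0,1) -> (6,6): out of bounds -> FAIL
  offset (1,0) -> (7,5): occupied ('#') -> FAIL
  offset (1,1) -> (7,6): out of bounds -> FAIL
All cells valid: no

Answer: no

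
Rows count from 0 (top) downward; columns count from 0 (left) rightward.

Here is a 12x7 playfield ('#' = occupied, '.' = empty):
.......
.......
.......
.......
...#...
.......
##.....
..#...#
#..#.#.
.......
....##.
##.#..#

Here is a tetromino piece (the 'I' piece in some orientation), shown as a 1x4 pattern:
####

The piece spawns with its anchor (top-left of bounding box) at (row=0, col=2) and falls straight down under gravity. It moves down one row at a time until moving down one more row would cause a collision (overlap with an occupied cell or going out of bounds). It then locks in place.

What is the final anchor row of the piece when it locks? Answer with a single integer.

Spawn at (row=0, col=2). Try each row:
  row 0: fits
  row 1: fits
  row 2: fits
  row 3: fits
  row 4: blocked -> lock at row 3

Answer: 3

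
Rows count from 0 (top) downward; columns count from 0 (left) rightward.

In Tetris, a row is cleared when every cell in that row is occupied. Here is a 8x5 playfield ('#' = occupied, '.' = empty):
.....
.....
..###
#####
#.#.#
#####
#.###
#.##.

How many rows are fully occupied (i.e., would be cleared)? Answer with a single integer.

Check each row:
  row 0: 5 empty cells -> not full
  row 1: 5 empty cells -> not full
  row 2: 2 empty cells -> not full
  row 3: 0 empty cells -> FULL (clear)
  row 4: 2 empty cells -> not full
  row 5: 0 empty cells -> FULL (clear)
  row 6: 1 empty cell -> not full
  row 7: 2 empty cells -> not full
Total rows cleared: 2

Answer: 2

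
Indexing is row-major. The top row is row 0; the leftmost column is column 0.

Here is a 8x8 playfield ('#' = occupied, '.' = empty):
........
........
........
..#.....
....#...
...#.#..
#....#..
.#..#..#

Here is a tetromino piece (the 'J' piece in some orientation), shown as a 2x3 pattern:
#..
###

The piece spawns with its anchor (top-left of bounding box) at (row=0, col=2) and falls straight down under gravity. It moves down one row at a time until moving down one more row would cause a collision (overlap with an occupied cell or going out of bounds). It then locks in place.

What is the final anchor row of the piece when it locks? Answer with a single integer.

Spawn at (row=0, col=2). Try each row:
  row 0: fits
  row 1: fits
  row 2: blocked -> lock at row 1

Answer: 1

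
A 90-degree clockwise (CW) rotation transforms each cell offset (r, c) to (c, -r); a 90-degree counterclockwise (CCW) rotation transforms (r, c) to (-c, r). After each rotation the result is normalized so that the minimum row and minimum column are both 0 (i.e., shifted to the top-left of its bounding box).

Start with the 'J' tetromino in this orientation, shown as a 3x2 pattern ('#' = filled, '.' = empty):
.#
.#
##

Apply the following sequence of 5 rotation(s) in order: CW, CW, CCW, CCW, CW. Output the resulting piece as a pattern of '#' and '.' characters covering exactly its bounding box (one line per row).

Start:
.#
.#
##
After rotation 1 (CW):
#..
###
After rotation 2 (CW):
##
#.
#.
After rotation 3 (CCW):
#..
###
After rotation 4 (CCW):
.#
.#
##
After rotation 5 (CW):
#..
###

Answer: #..
###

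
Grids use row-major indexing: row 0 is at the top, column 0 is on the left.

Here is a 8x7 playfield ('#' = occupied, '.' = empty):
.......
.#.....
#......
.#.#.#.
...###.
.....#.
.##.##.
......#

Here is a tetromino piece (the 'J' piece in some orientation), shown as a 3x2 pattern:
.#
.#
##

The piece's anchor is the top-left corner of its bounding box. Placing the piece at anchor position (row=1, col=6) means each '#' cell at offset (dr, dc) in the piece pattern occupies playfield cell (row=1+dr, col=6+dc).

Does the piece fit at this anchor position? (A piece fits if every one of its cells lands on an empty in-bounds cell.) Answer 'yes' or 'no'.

Answer: no

Derivation:
Check each piece cell at anchor (1, 6):
  offset (0,1) -> (1,7): out of bounds -> FAIL
  offset (1,1) -> (2,7): out of bounds -> FAIL
  offset (2,0) -> (3,6): empty -> OK
  offset (2,1) -> (3,7): out of bounds -> FAIL
All cells valid: no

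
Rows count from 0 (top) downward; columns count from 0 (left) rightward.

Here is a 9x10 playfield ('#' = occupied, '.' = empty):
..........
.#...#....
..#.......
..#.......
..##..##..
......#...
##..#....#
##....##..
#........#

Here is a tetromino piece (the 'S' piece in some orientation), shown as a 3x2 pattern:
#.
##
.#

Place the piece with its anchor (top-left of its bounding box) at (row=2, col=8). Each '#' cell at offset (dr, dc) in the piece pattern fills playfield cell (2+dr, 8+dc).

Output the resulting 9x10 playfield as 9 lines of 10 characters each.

Answer: ..........
.#...#....
..#.....#.
..#.....##
..##..##.#
......#...
##..#....#
##....##..
#........#

Derivation:
Fill (2+0,8+0) = (2,8)
Fill (2+1,8+0) = (3,8)
Fill (2+1,8+1) = (3,9)
Fill (2+2,8+1) = (4,9)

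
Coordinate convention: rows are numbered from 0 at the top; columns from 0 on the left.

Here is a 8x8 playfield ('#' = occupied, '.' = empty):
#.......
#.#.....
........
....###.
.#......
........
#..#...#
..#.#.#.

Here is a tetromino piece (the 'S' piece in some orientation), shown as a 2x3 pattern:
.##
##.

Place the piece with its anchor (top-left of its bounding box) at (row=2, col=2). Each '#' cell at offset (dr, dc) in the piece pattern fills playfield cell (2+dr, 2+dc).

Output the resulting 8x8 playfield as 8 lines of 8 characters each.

Fill (2+0,2+1) = (2,3)
Fill (2+0,2+2) = (2,4)
Fill (2+1,2+0) = (3,2)
Fill (2+1,2+1) = (3,3)

Answer: #.......
#.#.....
...##...
..#####.
.#......
........
#..#...#
..#.#.#.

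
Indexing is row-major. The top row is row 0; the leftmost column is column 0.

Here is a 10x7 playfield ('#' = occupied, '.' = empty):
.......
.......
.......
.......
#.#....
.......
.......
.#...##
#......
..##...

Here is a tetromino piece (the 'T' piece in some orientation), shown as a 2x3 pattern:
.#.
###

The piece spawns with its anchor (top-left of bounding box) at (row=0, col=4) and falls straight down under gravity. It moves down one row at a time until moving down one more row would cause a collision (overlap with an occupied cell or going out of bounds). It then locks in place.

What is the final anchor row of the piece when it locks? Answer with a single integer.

Spawn at (row=0, col=4). Try each row:
  row 0: fits
  row 1: fits
  row 2: fits
  row 3: fits
  row 4: fits
  row 5: fits
  row 6: blocked -> lock at row 5

Answer: 5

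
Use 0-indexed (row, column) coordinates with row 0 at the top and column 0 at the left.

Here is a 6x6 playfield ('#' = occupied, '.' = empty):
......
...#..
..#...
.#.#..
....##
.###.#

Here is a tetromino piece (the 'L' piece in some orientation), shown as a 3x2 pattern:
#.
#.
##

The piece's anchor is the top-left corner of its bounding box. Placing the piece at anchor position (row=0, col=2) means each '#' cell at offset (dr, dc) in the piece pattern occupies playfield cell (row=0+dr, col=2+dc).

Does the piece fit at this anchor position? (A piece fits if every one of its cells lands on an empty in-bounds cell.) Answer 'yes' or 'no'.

Answer: no

Derivation:
Check each piece cell at anchor (0, 2):
  offset (0,0) -> (0,2): empty -> OK
  offset (1,0) -> (1,2): empty -> OK
  offset (2,0) -> (2,2): occupied ('#') -> FAIL
  offset (2,1) -> (2,3): empty -> OK
All cells valid: no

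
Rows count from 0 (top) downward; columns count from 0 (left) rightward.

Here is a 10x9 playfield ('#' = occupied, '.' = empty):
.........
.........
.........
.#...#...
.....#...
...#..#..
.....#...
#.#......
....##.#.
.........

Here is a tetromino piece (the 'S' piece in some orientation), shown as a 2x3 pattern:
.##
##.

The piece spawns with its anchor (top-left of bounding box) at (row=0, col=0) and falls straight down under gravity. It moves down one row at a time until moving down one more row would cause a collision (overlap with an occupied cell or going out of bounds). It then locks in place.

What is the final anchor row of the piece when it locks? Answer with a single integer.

Spawn at (row=0, col=0). Try each row:
  row 0: fits
  row 1: fits
  row 2: blocked -> lock at row 1

Answer: 1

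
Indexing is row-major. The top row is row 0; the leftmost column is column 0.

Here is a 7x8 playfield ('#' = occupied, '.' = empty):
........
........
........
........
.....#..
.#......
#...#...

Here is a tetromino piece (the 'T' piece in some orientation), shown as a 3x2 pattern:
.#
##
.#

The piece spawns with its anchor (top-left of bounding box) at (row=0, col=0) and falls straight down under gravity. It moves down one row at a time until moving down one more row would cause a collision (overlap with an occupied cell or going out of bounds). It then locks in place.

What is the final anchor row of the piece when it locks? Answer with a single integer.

Spawn at (row=0, col=0). Try each row:
  row 0: fits
  row 1: fits
  row 2: fits
  row 3: blocked -> lock at row 2

Answer: 2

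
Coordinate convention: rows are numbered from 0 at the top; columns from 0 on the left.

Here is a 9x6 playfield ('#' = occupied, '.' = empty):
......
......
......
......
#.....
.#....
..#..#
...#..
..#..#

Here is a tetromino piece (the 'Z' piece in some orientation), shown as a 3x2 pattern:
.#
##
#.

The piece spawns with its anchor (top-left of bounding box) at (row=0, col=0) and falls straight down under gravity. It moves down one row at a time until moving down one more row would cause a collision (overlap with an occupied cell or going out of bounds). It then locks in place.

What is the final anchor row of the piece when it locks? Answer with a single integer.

Answer: 1

Derivation:
Spawn at (row=0, col=0). Try each row:
  row 0: fits
  row 1: fits
  row 2: blocked -> lock at row 1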